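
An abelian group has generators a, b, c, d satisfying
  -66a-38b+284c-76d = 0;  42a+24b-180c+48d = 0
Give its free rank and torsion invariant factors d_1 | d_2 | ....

Answer: M ≅ ℤ^2 ⊕ ℤ/2 ⊕ ℤ/6

Derivation:
rank_ℚ(R)=2; free=4−2=2
SNF(R) diag = [2, 6] → torsion [2, 6]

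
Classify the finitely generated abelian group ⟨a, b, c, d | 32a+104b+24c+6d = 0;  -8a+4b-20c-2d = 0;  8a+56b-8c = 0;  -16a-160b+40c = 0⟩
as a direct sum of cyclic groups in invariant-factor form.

Answer: M ≅ ℤ/2 ⊕ ℤ/4 ⊕ ℤ/8 ⊕ ℤ/24

Derivation:
rank_ℚ(R)=4; free=4−4=0
SNF(R) diag = [2, 4, 8, 24] → torsion [2, 4, 8, 24]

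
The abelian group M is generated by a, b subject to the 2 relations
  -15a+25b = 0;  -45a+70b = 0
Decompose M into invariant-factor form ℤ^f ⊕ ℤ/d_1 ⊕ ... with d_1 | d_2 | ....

Answer: M ≅ ℤ/5 ⊕ ℤ/15

Derivation:
rank_ℚ(R)=2; free=2−2=0
SNF(R) diag = [5, 15] → torsion [5, 15]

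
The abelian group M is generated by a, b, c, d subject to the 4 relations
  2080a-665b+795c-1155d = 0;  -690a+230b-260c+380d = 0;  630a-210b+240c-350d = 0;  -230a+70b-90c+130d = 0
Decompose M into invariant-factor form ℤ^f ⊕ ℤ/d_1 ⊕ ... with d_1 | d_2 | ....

rank_ℚ(R)=4; free=4−4=0
SNF(R) diag = [5, 10, 10, 30] → torsion [5, 10, 10, 30]

Answer: M ≅ ℤ/5 ⊕ ℤ/10 ⊕ ℤ/10 ⊕ ℤ/30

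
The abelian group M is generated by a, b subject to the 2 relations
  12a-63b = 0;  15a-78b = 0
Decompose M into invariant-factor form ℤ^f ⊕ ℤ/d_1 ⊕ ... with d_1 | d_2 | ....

Answer: M ≅ ℤ/3 ⊕ ℤ/3

Derivation:
rank_ℚ(R)=2; free=2−2=0
SNF(R) diag = [3, 3] → torsion [3, 3]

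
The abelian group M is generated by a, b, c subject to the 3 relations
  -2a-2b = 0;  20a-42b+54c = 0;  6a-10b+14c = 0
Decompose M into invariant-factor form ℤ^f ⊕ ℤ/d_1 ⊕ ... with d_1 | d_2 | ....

rank_ℚ(R)=3; free=3−3=0
SNF(R) diag = [2, 2, 2] → torsion [2, 2, 2]

Answer: M ≅ ℤ/2 ⊕ ℤ/2 ⊕ ℤ/2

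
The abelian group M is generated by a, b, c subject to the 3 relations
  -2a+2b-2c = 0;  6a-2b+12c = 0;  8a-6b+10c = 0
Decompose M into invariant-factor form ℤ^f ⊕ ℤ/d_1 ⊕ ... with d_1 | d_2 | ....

rank_ℚ(R)=3; free=3−3=0
SNF(R) diag = [2, 2, 2] → torsion [2, 2, 2]

Answer: M ≅ ℤ/2 ⊕ ℤ/2 ⊕ ℤ/2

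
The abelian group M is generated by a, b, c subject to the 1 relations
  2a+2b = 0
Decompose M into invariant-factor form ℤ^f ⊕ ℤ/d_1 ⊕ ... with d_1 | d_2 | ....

Answer: M ≅ ℤ^2 ⊕ ℤ/2

Derivation:
rank_ℚ(R)=1; free=3−1=2
SNF(R) diag = [2] → torsion [2]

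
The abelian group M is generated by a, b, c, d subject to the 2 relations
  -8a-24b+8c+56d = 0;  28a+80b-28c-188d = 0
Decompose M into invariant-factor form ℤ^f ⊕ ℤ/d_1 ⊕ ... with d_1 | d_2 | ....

Answer: M ≅ ℤ^2 ⊕ ℤ/4 ⊕ ℤ/8

Derivation:
rank_ℚ(R)=2; free=4−2=2
SNF(R) diag = [4, 8] → torsion [4, 8]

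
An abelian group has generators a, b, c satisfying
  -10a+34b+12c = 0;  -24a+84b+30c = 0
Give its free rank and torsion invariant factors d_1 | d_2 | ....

Answer: M ≅ ℤ^1 ⊕ ℤ/2 ⊕ ℤ/6

Derivation:
rank_ℚ(R)=2; free=3−2=1
SNF(R) diag = [2, 6] → torsion [2, 6]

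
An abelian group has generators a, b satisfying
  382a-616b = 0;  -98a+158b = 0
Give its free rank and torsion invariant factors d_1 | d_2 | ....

rank_ℚ(R)=2; free=2−2=0
SNF(R) diag = [2, 6] → torsion [2, 6]

Answer: M ≅ ℤ/2 ⊕ ℤ/6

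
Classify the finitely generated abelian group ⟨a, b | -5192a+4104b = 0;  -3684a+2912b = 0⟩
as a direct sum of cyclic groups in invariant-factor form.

rank_ℚ(R)=2; free=2−2=0
SNF(R) diag = [4, 8] → torsion [4, 8]

Answer: M ≅ ℤ/4 ⊕ ℤ/8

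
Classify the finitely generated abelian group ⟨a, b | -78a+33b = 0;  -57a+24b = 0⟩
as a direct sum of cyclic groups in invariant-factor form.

rank_ℚ(R)=2; free=2−2=0
SNF(R) diag = [3, 3] → torsion [3, 3]

Answer: M ≅ ℤ/3 ⊕ ℤ/3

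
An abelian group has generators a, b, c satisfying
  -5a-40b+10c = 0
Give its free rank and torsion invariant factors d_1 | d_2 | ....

rank_ℚ(R)=1; free=3−1=2
SNF(R) diag = [5] → torsion [5]

Answer: M ≅ ℤ^2 ⊕ ℤ/5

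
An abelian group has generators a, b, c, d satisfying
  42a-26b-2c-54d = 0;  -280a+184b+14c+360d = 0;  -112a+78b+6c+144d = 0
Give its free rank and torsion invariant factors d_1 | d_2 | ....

Answer: M ≅ ℤ^1 ⊕ ℤ/2 ⊕ ℤ/2 ⊕ ℤ/2

Derivation:
rank_ℚ(R)=3; free=4−3=1
SNF(R) diag = [2, 2, 2] → torsion [2, 2, 2]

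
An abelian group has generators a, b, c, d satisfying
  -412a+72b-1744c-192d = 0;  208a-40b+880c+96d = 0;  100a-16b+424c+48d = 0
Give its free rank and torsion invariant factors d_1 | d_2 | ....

Answer: M ≅ ℤ^1 ⊕ ℤ/4 ⊕ ℤ/8 ⊕ ℤ/24

Derivation:
rank_ℚ(R)=3; free=4−3=1
SNF(R) diag = [4, 8, 24] → torsion [4, 8, 24]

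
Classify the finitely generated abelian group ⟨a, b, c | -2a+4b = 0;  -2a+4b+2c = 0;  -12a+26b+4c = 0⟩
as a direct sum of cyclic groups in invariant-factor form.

rank_ℚ(R)=3; free=3−3=0
SNF(R) diag = [2, 2, 2] → torsion [2, 2, 2]

Answer: M ≅ ℤ/2 ⊕ ℤ/2 ⊕ ℤ/2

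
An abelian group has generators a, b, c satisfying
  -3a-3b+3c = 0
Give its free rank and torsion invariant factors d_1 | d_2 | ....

rank_ℚ(R)=1; free=3−1=2
SNF(R) diag = [3] → torsion [3]

Answer: M ≅ ℤ^2 ⊕ ℤ/3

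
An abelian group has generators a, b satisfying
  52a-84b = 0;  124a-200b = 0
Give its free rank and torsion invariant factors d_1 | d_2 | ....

rank_ℚ(R)=2; free=2−2=0
SNF(R) diag = [4, 4] → torsion [4, 4]

Answer: M ≅ ℤ/4 ⊕ ℤ/4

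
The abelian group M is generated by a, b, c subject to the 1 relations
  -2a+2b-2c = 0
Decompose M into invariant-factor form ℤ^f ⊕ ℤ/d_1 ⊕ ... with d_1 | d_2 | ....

Answer: M ≅ ℤ^2 ⊕ ℤ/2

Derivation:
rank_ℚ(R)=1; free=3−1=2
SNF(R) diag = [2] → torsion [2]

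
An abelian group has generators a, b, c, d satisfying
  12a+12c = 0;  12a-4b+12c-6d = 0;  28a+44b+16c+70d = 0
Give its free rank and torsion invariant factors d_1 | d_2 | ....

Answer: M ≅ ℤ^1 ⊕ ℤ/2 ⊕ ℤ/4 ⊕ ℤ/12

Derivation:
rank_ℚ(R)=3; free=4−3=1
SNF(R) diag = [2, 4, 12] → torsion [2, 4, 12]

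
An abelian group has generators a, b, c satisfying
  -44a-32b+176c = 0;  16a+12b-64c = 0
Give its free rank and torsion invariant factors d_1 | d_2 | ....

Answer: M ≅ ℤ^1 ⊕ ℤ/4 ⊕ ℤ/4

Derivation:
rank_ℚ(R)=2; free=3−2=1
SNF(R) diag = [4, 4] → torsion [4, 4]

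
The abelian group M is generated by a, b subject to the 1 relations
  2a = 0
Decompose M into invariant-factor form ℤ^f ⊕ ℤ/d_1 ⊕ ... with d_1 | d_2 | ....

rank_ℚ(R)=1; free=2−1=1
SNF(R) diag = [2] → torsion [2]

Answer: M ≅ ℤ^1 ⊕ ℤ/2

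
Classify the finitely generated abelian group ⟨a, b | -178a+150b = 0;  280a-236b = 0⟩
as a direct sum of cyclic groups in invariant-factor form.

Answer: M ≅ ℤ/2 ⊕ ℤ/4

Derivation:
rank_ℚ(R)=2; free=2−2=0
SNF(R) diag = [2, 4] → torsion [2, 4]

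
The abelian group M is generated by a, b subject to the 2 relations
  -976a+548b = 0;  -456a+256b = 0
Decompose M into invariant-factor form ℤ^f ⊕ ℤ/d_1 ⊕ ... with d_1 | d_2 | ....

rank_ℚ(R)=2; free=2−2=0
SNF(R) diag = [4, 8] → torsion [4, 8]

Answer: M ≅ ℤ/4 ⊕ ℤ/8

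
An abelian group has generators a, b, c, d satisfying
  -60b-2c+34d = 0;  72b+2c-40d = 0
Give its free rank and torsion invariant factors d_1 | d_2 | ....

Answer: M ≅ ℤ^2 ⊕ ℤ/2 ⊕ ℤ/6

Derivation:
rank_ℚ(R)=2; free=4−2=2
SNF(R) diag = [2, 6] → torsion [2, 6]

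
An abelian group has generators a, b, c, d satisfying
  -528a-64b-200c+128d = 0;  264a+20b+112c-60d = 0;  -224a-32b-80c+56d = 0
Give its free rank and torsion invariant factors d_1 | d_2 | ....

rank_ℚ(R)=3; free=4−3=1
SNF(R) diag = [4, 8, 8] → torsion [4, 8, 8]

Answer: M ≅ ℤ^1 ⊕ ℤ/4 ⊕ ℤ/8 ⊕ ℤ/8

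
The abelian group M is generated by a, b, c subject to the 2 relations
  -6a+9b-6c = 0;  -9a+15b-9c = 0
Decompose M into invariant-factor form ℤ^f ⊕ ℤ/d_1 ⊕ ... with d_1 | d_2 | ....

Answer: M ≅ ℤ^1 ⊕ ℤ/3 ⊕ ℤ/3

Derivation:
rank_ℚ(R)=2; free=3−2=1
SNF(R) diag = [3, 3] → torsion [3, 3]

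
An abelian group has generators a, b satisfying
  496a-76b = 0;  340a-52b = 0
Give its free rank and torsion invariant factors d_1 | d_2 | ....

rank_ℚ(R)=2; free=2−2=0
SNF(R) diag = [4, 12] → torsion [4, 12]

Answer: M ≅ ℤ/4 ⊕ ℤ/12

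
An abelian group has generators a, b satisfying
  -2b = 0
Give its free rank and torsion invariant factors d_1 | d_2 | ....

Answer: M ≅ ℤ^1 ⊕ ℤ/2

Derivation:
rank_ℚ(R)=1; free=2−1=1
SNF(R) diag = [2] → torsion [2]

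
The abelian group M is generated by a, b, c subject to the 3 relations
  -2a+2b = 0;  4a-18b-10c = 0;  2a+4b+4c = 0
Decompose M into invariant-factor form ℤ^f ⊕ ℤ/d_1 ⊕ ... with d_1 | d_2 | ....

rank_ℚ(R)=3; free=3−3=0
SNF(R) diag = [2, 2, 2] → torsion [2, 2, 2]

Answer: M ≅ ℤ/2 ⊕ ℤ/2 ⊕ ℤ/2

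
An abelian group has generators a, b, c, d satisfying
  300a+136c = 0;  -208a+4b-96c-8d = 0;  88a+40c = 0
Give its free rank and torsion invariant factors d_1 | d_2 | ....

Answer: M ≅ ℤ^1 ⊕ ℤ/4 ⊕ ℤ/4 ⊕ ℤ/8

Derivation:
rank_ℚ(R)=3; free=4−3=1
SNF(R) diag = [4, 4, 8] → torsion [4, 4, 8]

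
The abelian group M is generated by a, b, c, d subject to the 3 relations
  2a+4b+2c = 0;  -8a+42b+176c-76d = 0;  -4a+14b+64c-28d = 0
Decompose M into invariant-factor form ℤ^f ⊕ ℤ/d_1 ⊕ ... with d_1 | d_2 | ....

Answer: M ≅ ℤ^1 ⊕ ℤ/2 ⊕ ℤ/2 ⊕ ℤ/4

Derivation:
rank_ℚ(R)=3; free=4−3=1
SNF(R) diag = [2, 2, 4] → torsion [2, 2, 4]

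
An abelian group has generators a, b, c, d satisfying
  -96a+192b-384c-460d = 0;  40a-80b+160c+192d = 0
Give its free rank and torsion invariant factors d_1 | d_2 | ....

Answer: M ≅ ℤ^2 ⊕ ℤ/4 ⊕ ℤ/8

Derivation:
rank_ℚ(R)=2; free=4−2=2
SNF(R) diag = [4, 8] → torsion [4, 8]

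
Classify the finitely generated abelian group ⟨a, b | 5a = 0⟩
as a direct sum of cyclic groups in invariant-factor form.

rank_ℚ(R)=1; free=2−1=1
SNF(R) diag = [5] → torsion [5]

Answer: M ≅ ℤ^1 ⊕ ℤ/5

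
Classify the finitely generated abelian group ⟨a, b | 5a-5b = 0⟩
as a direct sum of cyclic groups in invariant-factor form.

rank_ℚ(R)=1; free=2−1=1
SNF(R) diag = [5] → torsion [5]

Answer: M ≅ ℤ^1 ⊕ ℤ/5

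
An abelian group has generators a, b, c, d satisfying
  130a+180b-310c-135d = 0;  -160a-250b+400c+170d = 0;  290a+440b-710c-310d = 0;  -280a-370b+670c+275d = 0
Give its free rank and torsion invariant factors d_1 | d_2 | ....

rank_ℚ(R)=4; free=4−4=0
SNF(R) diag = [5, 10, 30, 90] → torsion [5, 10, 30, 90]

Answer: M ≅ ℤ/5 ⊕ ℤ/10 ⊕ ℤ/30 ⊕ ℤ/90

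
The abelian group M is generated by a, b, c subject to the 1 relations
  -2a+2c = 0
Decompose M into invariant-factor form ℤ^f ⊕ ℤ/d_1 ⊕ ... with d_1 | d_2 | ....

Answer: M ≅ ℤ^2 ⊕ ℤ/2

Derivation:
rank_ℚ(R)=1; free=3−1=2
SNF(R) diag = [2] → torsion [2]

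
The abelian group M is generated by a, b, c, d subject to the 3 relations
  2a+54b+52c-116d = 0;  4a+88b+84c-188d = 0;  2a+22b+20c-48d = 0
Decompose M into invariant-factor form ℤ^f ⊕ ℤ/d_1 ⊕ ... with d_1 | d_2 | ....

Answer: M ≅ ℤ^1 ⊕ ℤ/2 ⊕ ℤ/4 ⊕ ℤ/12

Derivation:
rank_ℚ(R)=3; free=4−3=1
SNF(R) diag = [2, 4, 12] → torsion [2, 4, 12]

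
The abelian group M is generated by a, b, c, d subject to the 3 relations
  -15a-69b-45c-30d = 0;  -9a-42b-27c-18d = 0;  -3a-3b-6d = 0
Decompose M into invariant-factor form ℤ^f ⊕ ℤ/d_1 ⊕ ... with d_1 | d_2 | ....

rank_ℚ(R)=3; free=4−3=1
SNF(R) diag = [3, 3, 9] → torsion [3, 3, 9]

Answer: M ≅ ℤ^1 ⊕ ℤ/3 ⊕ ℤ/3 ⊕ ℤ/9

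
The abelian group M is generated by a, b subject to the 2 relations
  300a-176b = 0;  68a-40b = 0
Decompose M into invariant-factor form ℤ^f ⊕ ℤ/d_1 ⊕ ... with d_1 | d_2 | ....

Answer: M ≅ ℤ/4 ⊕ ℤ/8

Derivation:
rank_ℚ(R)=2; free=2−2=0
SNF(R) diag = [4, 8] → torsion [4, 8]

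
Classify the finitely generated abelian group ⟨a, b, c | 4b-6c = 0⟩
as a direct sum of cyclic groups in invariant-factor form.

Answer: M ≅ ℤ^2 ⊕ ℤ/2

Derivation:
rank_ℚ(R)=1; free=3−1=2
SNF(R) diag = [2] → torsion [2]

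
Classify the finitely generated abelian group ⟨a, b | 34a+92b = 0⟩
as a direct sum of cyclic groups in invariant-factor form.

Answer: M ≅ ℤ^1 ⊕ ℤ/2

Derivation:
rank_ℚ(R)=1; free=2−1=1
SNF(R) diag = [2] → torsion [2]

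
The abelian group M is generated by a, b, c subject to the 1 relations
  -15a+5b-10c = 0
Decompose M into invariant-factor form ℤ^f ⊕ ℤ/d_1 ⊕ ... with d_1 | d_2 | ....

rank_ℚ(R)=1; free=3−1=2
SNF(R) diag = [5] → torsion [5]

Answer: M ≅ ℤ^2 ⊕ ℤ/5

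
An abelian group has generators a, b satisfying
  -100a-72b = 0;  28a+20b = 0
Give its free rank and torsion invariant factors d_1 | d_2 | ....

Answer: M ≅ ℤ/4 ⊕ ℤ/4

Derivation:
rank_ℚ(R)=2; free=2−2=0
SNF(R) diag = [4, 4] → torsion [4, 4]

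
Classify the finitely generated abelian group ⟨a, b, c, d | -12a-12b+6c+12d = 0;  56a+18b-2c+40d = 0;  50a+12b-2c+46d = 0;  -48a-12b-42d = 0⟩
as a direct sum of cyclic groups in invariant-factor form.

rank_ℚ(R)=4; free=4−4=0
SNF(R) diag = [2, 6, 6, 18] → torsion [2, 6, 6, 18]

Answer: M ≅ ℤ/2 ⊕ ℤ/6 ⊕ ℤ/6 ⊕ ℤ/18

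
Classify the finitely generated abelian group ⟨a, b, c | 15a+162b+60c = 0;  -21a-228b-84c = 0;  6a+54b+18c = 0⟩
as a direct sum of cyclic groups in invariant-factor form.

Answer: M ≅ ℤ/3 ⊕ ℤ/6 ⊕ ℤ/6

Derivation:
rank_ℚ(R)=3; free=3−3=0
SNF(R) diag = [3, 6, 6] → torsion [3, 6, 6]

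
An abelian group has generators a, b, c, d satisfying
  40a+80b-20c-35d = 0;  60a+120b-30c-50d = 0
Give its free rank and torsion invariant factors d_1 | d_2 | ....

Answer: M ≅ ℤ^2 ⊕ ℤ/5 ⊕ ℤ/10

Derivation:
rank_ℚ(R)=2; free=4−2=2
SNF(R) diag = [5, 10] → torsion [5, 10]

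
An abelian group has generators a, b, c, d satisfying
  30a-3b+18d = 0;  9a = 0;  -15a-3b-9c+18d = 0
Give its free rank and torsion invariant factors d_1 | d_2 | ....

rank_ℚ(R)=3; free=4−3=1
SNF(R) diag = [3, 9, 9] → torsion [3, 9, 9]

Answer: M ≅ ℤ^1 ⊕ ℤ/3 ⊕ ℤ/9 ⊕ ℤ/9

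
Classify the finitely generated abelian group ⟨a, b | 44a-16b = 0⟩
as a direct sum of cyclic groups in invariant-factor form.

Answer: M ≅ ℤ^1 ⊕ ℤ/4

Derivation:
rank_ℚ(R)=1; free=2−1=1
SNF(R) diag = [4] → torsion [4]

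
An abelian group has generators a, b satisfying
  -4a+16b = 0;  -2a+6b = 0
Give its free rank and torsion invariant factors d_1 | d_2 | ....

Answer: M ≅ ℤ/2 ⊕ ℤ/4

Derivation:
rank_ℚ(R)=2; free=2−2=0
SNF(R) diag = [2, 4] → torsion [2, 4]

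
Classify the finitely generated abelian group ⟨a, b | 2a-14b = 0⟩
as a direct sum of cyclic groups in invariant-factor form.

rank_ℚ(R)=1; free=2−1=1
SNF(R) diag = [2] → torsion [2]

Answer: M ≅ ℤ^1 ⊕ ℤ/2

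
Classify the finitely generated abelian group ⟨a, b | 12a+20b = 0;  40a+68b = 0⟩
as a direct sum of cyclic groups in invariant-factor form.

Answer: M ≅ ℤ/4 ⊕ ℤ/4

Derivation:
rank_ℚ(R)=2; free=2−2=0
SNF(R) diag = [4, 4] → torsion [4, 4]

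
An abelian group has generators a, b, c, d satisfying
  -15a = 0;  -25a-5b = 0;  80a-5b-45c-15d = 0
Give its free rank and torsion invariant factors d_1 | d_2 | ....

rank_ℚ(R)=3; free=4−3=1
SNF(R) diag = [5, 15, 15] → torsion [5, 15, 15]

Answer: M ≅ ℤ^1 ⊕ ℤ/5 ⊕ ℤ/15 ⊕ ℤ/15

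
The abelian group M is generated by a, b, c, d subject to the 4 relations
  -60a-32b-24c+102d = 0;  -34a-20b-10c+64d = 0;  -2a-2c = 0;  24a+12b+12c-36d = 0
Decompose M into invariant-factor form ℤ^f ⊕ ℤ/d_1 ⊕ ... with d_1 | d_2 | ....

Answer: M ≅ ℤ/2 ⊕ ℤ/2 ⊕ ℤ/4 ⊕ ℤ/12

Derivation:
rank_ℚ(R)=4; free=4−4=0
SNF(R) diag = [2, 2, 4, 12] → torsion [2, 2, 4, 12]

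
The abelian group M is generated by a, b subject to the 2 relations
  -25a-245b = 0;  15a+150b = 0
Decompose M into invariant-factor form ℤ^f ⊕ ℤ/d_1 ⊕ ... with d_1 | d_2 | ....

rank_ℚ(R)=2; free=2−2=0
SNF(R) diag = [5, 15] → torsion [5, 15]

Answer: M ≅ ℤ/5 ⊕ ℤ/15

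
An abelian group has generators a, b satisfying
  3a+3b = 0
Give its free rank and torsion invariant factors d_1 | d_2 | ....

rank_ℚ(R)=1; free=2−1=1
SNF(R) diag = [3] → torsion [3]

Answer: M ≅ ℤ^1 ⊕ ℤ/3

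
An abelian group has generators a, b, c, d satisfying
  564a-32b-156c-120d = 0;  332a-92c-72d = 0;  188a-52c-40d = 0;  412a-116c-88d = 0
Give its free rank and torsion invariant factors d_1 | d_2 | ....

rank_ℚ(R)=4; free=4−4=0
SNF(R) diag = [4, 8, 16, 32] → torsion [4, 8, 16, 32]

Answer: M ≅ ℤ/4 ⊕ ℤ/8 ⊕ ℤ/16 ⊕ ℤ/32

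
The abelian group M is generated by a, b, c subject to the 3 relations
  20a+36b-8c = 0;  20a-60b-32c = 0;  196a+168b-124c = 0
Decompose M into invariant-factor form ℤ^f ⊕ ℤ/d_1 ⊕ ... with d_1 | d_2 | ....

Answer: M ≅ ℤ/4 ⊕ ℤ/12 ⊕ ℤ/24

Derivation:
rank_ℚ(R)=3; free=3−3=0
SNF(R) diag = [4, 12, 24] → torsion [4, 12, 24]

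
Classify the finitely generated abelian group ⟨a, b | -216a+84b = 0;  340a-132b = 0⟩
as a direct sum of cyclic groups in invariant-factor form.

Answer: M ≅ ℤ/4 ⊕ ℤ/12

Derivation:
rank_ℚ(R)=2; free=2−2=0
SNF(R) diag = [4, 12] → torsion [4, 12]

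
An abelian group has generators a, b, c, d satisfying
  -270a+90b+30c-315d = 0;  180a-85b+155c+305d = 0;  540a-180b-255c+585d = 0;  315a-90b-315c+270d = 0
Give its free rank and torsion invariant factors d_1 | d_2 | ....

rank_ℚ(R)=4; free=4−4=0
SNF(R) diag = [5, 15, 45, 45] → torsion [5, 15, 45, 45]

Answer: M ≅ ℤ/5 ⊕ ℤ/15 ⊕ ℤ/45 ⊕ ℤ/45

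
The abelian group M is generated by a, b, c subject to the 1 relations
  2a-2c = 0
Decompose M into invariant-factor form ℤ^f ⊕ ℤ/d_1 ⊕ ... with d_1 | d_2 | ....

Answer: M ≅ ℤ^2 ⊕ ℤ/2

Derivation:
rank_ℚ(R)=1; free=3−1=2
SNF(R) diag = [2] → torsion [2]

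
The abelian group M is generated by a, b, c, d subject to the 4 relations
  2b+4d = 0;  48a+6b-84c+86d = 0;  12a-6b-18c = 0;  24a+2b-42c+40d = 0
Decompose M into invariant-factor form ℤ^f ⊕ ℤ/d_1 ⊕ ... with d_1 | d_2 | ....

rank_ℚ(R)=4; free=4−4=0
SNF(R) diag = [2, 2, 6, 12] → torsion [2, 2, 6, 12]

Answer: M ≅ ℤ/2 ⊕ ℤ/2 ⊕ ℤ/6 ⊕ ℤ/12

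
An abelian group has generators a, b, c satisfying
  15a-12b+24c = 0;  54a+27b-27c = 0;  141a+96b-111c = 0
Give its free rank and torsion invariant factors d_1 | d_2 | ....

Answer: M ≅ ℤ/3 ⊕ ℤ/9 ⊕ ℤ/27

Derivation:
rank_ℚ(R)=3; free=3−3=0
SNF(R) diag = [3, 9, 27] → torsion [3, 9, 27]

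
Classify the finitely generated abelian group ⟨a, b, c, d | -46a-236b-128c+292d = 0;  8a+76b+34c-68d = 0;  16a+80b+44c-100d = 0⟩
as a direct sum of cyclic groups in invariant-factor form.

rank_ℚ(R)=3; free=4−3=1
SNF(R) diag = [2, 6, 12] → torsion [2, 6, 12]

Answer: M ≅ ℤ^1 ⊕ ℤ/2 ⊕ ℤ/6 ⊕ ℤ/12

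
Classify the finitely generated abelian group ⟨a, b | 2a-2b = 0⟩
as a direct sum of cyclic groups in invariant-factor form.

rank_ℚ(R)=1; free=2−1=1
SNF(R) diag = [2] → torsion [2]

Answer: M ≅ ℤ^1 ⊕ ℤ/2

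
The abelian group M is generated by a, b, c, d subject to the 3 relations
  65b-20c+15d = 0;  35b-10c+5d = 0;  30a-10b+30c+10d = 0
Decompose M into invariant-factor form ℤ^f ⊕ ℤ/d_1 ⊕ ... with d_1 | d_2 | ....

Answer: M ≅ ℤ^1 ⊕ ℤ/5 ⊕ ℤ/10 ⊕ ℤ/30

Derivation:
rank_ℚ(R)=3; free=4−3=1
SNF(R) diag = [5, 10, 30] → torsion [5, 10, 30]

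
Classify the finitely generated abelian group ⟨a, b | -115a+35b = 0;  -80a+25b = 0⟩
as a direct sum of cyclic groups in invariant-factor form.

rank_ℚ(R)=2; free=2−2=0
SNF(R) diag = [5, 15] → torsion [5, 15]

Answer: M ≅ ℤ/5 ⊕ ℤ/15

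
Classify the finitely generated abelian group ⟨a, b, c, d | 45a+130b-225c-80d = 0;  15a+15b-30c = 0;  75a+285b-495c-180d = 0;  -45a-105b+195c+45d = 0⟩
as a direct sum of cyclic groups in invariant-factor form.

rank_ℚ(R)=4; free=4−4=0
SNF(R) diag = [5, 15, 15, 45] → torsion [5, 15, 15, 45]

Answer: M ≅ ℤ/5 ⊕ ℤ/15 ⊕ ℤ/15 ⊕ ℤ/45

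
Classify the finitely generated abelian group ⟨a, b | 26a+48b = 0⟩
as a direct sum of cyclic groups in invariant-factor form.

rank_ℚ(R)=1; free=2−1=1
SNF(R) diag = [2] → torsion [2]

Answer: M ≅ ℤ^1 ⊕ ℤ/2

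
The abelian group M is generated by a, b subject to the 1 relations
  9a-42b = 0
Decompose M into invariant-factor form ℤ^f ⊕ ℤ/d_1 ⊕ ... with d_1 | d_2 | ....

rank_ℚ(R)=1; free=2−1=1
SNF(R) diag = [3] → torsion [3]

Answer: M ≅ ℤ^1 ⊕ ℤ/3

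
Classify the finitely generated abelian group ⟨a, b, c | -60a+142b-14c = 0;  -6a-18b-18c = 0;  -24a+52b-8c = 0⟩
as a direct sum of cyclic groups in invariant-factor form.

Answer: M ≅ ℤ/2 ⊕ ℤ/6 ⊕ ℤ/12

Derivation:
rank_ℚ(R)=3; free=3−3=0
SNF(R) diag = [2, 6, 12] → torsion [2, 6, 12]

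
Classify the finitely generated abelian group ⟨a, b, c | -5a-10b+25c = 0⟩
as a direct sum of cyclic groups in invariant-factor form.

rank_ℚ(R)=1; free=3−1=2
SNF(R) diag = [5] → torsion [5]

Answer: M ≅ ℤ^2 ⊕ ℤ/5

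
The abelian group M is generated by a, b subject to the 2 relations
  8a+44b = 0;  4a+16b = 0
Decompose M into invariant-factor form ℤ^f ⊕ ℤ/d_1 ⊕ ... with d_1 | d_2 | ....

Answer: M ≅ ℤ/4 ⊕ ℤ/12

Derivation:
rank_ℚ(R)=2; free=2−2=0
SNF(R) diag = [4, 12] → torsion [4, 12]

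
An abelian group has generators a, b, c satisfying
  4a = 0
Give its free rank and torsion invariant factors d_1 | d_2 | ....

rank_ℚ(R)=1; free=3−1=2
SNF(R) diag = [4] → torsion [4]

Answer: M ≅ ℤ^2 ⊕ ℤ/4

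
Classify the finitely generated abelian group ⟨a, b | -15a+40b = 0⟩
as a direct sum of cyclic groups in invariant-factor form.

Answer: M ≅ ℤ^1 ⊕ ℤ/5

Derivation:
rank_ℚ(R)=1; free=2−1=1
SNF(R) diag = [5] → torsion [5]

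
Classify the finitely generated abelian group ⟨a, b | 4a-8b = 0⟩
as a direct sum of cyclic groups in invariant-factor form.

Answer: M ≅ ℤ^1 ⊕ ℤ/4

Derivation:
rank_ℚ(R)=1; free=2−1=1
SNF(R) diag = [4] → torsion [4]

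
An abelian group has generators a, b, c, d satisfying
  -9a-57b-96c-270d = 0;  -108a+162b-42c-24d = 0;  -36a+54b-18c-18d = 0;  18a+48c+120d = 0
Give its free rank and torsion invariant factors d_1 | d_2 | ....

rank_ℚ(R)=4; free=4−4=0
SNF(R) diag = [3, 6, 18, 54] → torsion [3, 6, 18, 54]

Answer: M ≅ ℤ/3 ⊕ ℤ/6 ⊕ ℤ/18 ⊕ ℤ/54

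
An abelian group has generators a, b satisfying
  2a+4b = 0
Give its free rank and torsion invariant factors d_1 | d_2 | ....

Answer: M ≅ ℤ^1 ⊕ ℤ/2

Derivation:
rank_ℚ(R)=1; free=2−1=1
SNF(R) diag = [2] → torsion [2]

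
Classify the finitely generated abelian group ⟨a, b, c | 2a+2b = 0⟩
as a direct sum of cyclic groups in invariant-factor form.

rank_ℚ(R)=1; free=3−1=2
SNF(R) diag = [2] → torsion [2]

Answer: M ≅ ℤ^2 ⊕ ℤ/2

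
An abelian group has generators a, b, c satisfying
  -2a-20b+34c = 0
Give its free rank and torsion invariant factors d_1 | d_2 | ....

rank_ℚ(R)=1; free=3−1=2
SNF(R) diag = [2] → torsion [2]

Answer: M ≅ ℤ^2 ⊕ ℤ/2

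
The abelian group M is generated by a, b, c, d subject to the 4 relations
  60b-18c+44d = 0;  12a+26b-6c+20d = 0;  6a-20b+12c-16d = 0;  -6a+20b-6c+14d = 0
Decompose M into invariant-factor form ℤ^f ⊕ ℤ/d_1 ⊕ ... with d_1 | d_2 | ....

Answer: M ≅ ℤ/2 ⊕ ℤ/2 ⊕ ℤ/6 ⊕ ℤ/18

Derivation:
rank_ℚ(R)=4; free=4−4=0
SNF(R) diag = [2, 2, 6, 18] → torsion [2, 2, 6, 18]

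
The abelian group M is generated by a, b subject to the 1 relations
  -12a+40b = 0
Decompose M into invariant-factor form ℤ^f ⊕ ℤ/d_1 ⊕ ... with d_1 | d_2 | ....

rank_ℚ(R)=1; free=2−1=1
SNF(R) diag = [4] → torsion [4]

Answer: M ≅ ℤ^1 ⊕ ℤ/4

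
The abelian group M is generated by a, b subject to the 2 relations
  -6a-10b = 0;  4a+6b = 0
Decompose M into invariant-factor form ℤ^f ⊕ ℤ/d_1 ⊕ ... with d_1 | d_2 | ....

rank_ℚ(R)=2; free=2−2=0
SNF(R) diag = [2, 2] → torsion [2, 2]

Answer: M ≅ ℤ/2 ⊕ ℤ/2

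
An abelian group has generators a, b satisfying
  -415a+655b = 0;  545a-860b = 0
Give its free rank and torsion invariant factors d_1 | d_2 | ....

rank_ℚ(R)=2; free=2−2=0
SNF(R) diag = [5, 15] → torsion [5, 15]

Answer: M ≅ ℤ/5 ⊕ ℤ/15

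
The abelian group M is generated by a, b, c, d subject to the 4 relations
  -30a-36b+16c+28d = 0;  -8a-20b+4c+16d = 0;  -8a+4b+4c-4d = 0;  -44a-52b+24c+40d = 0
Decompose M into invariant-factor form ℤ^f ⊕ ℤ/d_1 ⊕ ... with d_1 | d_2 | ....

Answer: M ≅ ℤ/2 ⊕ ℤ/4 ⊕ ℤ/4 ⊕ ℤ/4

Derivation:
rank_ℚ(R)=4; free=4−4=0
SNF(R) diag = [2, 4, 4, 4] → torsion [2, 4, 4, 4]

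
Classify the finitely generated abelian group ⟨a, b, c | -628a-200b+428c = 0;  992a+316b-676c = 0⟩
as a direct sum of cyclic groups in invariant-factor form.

Answer: M ≅ ℤ^1 ⊕ ℤ/4 ⊕ ℤ/12

Derivation:
rank_ℚ(R)=2; free=3−2=1
SNF(R) diag = [4, 12] → torsion [4, 12]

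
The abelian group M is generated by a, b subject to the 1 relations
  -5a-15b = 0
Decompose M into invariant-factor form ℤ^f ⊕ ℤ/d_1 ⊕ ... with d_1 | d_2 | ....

Answer: M ≅ ℤ^1 ⊕ ℤ/5

Derivation:
rank_ℚ(R)=1; free=2−1=1
SNF(R) diag = [5] → torsion [5]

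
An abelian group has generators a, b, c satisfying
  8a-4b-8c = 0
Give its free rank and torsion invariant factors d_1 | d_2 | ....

rank_ℚ(R)=1; free=3−1=2
SNF(R) diag = [4] → torsion [4]

Answer: M ≅ ℤ^2 ⊕ ℤ/4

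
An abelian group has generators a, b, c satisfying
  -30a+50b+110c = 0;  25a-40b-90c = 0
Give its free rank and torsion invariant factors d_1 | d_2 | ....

Answer: M ≅ ℤ^1 ⊕ ℤ/5 ⊕ ℤ/10

Derivation:
rank_ℚ(R)=2; free=3−2=1
SNF(R) diag = [5, 10] → torsion [5, 10]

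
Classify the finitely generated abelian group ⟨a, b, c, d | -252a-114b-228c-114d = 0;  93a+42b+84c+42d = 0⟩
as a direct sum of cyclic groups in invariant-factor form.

rank_ℚ(R)=2; free=4−2=2
SNF(R) diag = [3, 6] → torsion [3, 6]

Answer: M ≅ ℤ^2 ⊕ ℤ/3 ⊕ ℤ/6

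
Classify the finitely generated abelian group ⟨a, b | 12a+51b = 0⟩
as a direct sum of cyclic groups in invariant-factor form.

rank_ℚ(R)=1; free=2−1=1
SNF(R) diag = [3] → torsion [3]

Answer: M ≅ ℤ^1 ⊕ ℤ/3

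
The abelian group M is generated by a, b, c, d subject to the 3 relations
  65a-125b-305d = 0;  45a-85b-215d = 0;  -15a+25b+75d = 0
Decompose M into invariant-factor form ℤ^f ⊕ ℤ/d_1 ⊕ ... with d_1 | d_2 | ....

Answer: M ≅ ℤ^1 ⊕ ℤ/5 ⊕ ℤ/10 ⊕ ℤ/10

Derivation:
rank_ℚ(R)=3; free=4−3=1
SNF(R) diag = [5, 10, 10] → torsion [5, 10, 10]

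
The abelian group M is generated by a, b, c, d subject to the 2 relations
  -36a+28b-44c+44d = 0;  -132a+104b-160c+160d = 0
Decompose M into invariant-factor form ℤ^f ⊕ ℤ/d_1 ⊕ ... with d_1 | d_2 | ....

rank_ℚ(R)=2; free=4−2=2
SNF(R) diag = [4, 12] → torsion [4, 12]

Answer: M ≅ ℤ^2 ⊕ ℤ/4 ⊕ ℤ/12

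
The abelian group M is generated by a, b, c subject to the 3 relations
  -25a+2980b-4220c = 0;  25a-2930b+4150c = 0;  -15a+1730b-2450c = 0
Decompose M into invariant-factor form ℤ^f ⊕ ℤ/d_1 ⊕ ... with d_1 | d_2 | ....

Answer: M ≅ ℤ/5 ⊕ ℤ/10 ⊕ ℤ/20

Derivation:
rank_ℚ(R)=3; free=3−3=0
SNF(R) diag = [5, 10, 20] → torsion [5, 10, 20]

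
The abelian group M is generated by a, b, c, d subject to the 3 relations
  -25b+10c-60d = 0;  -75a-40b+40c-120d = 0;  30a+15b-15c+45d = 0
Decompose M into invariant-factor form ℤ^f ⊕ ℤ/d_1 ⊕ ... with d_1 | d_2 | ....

rank_ℚ(R)=3; free=4−3=1
SNF(R) diag = [5, 15, 15] → torsion [5, 15, 15]

Answer: M ≅ ℤ^1 ⊕ ℤ/5 ⊕ ℤ/15 ⊕ ℤ/15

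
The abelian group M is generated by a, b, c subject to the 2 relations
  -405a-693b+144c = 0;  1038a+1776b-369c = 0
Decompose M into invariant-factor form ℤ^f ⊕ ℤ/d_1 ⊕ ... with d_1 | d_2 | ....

rank_ℚ(R)=2; free=3−2=1
SNF(R) diag = [3, 9] → torsion [3, 9]

Answer: M ≅ ℤ^1 ⊕ ℤ/3 ⊕ ℤ/9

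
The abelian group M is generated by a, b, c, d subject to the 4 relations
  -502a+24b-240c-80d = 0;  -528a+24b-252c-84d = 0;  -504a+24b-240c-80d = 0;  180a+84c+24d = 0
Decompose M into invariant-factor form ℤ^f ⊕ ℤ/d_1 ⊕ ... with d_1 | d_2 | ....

Answer: M ≅ ℤ/2 ⊕ ℤ/4 ⊕ ℤ/12 ⊕ ℤ/24

Derivation:
rank_ℚ(R)=4; free=4−4=0
SNF(R) diag = [2, 4, 12, 24] → torsion [2, 4, 12, 24]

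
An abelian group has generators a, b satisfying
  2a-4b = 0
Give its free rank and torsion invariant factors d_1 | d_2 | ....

Answer: M ≅ ℤ^1 ⊕ ℤ/2

Derivation:
rank_ℚ(R)=1; free=2−1=1
SNF(R) diag = [2] → torsion [2]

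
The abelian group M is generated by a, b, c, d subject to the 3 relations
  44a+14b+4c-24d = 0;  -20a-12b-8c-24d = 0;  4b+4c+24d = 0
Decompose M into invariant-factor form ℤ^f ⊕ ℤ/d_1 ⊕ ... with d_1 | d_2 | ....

Answer: M ≅ ℤ^1 ⊕ ℤ/2 ⊕ ℤ/4 ⊕ ℤ/12

Derivation:
rank_ℚ(R)=3; free=4−3=1
SNF(R) diag = [2, 4, 12] → torsion [2, 4, 12]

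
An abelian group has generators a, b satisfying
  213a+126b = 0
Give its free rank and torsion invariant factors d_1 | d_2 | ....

Answer: M ≅ ℤ^1 ⊕ ℤ/3

Derivation:
rank_ℚ(R)=1; free=2−1=1
SNF(R) diag = [3] → torsion [3]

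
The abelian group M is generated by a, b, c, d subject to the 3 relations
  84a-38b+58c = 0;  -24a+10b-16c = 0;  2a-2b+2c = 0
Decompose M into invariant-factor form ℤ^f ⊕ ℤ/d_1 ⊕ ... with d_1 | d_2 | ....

rank_ℚ(R)=3; free=4−3=1
SNF(R) diag = [2, 2, 2] → torsion [2, 2, 2]

Answer: M ≅ ℤ^1 ⊕ ℤ/2 ⊕ ℤ/2 ⊕ ℤ/2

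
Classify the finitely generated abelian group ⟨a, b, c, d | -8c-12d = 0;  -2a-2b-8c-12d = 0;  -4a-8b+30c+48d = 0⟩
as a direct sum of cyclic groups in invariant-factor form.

rank_ℚ(R)=3; free=4−3=1
SNF(R) diag = [2, 2, 4] → torsion [2, 2, 4]

Answer: M ≅ ℤ^1 ⊕ ℤ/2 ⊕ ℤ/2 ⊕ ℤ/4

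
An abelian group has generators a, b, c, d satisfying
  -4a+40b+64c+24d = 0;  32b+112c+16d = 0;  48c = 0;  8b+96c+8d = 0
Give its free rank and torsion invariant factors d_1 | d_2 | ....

rank_ℚ(R)=4; free=4−4=0
SNF(R) diag = [4, 8, 16, 48] → torsion [4, 8, 16, 48]

Answer: M ≅ ℤ/4 ⊕ ℤ/8 ⊕ ℤ/16 ⊕ ℤ/48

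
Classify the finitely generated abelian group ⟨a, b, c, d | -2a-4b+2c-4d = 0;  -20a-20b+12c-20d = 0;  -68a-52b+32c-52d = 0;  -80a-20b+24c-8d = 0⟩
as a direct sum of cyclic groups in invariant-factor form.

rank_ℚ(R)=4; free=4−4=0
SNF(R) diag = [2, 4, 12, 12] → torsion [2, 4, 12, 12]

Answer: M ≅ ℤ/2 ⊕ ℤ/4 ⊕ ℤ/12 ⊕ ℤ/12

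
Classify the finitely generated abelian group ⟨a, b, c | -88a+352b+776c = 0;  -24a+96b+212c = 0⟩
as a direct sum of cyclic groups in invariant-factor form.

rank_ℚ(R)=2; free=3−2=1
SNF(R) diag = [4, 8] → torsion [4, 8]

Answer: M ≅ ℤ^1 ⊕ ℤ/4 ⊕ ℤ/8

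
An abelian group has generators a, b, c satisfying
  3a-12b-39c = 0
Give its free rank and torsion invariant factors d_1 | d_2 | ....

rank_ℚ(R)=1; free=3−1=2
SNF(R) diag = [3] → torsion [3]

Answer: M ≅ ℤ^2 ⊕ ℤ/3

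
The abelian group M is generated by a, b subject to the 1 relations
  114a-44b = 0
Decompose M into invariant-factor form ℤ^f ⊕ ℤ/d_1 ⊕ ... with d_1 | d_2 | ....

Answer: M ≅ ℤ^1 ⊕ ℤ/2

Derivation:
rank_ℚ(R)=1; free=2−1=1
SNF(R) diag = [2] → torsion [2]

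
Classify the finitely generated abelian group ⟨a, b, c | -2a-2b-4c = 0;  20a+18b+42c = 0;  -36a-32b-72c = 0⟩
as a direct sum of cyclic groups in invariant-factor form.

rank_ℚ(R)=3; free=3−3=0
SNF(R) diag = [2, 2, 4] → torsion [2, 2, 4]

Answer: M ≅ ℤ/2 ⊕ ℤ/2 ⊕ ℤ/4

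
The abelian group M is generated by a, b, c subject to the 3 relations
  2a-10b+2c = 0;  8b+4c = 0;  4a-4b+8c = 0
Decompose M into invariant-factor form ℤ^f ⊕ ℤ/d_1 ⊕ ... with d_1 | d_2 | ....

rank_ℚ(R)=3; free=3−3=0
SNF(R) diag = [2, 4, 8] → torsion [2, 4, 8]

Answer: M ≅ ℤ/2 ⊕ ℤ/4 ⊕ ℤ/8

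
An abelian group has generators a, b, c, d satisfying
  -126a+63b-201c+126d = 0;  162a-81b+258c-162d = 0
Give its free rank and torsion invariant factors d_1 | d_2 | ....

Answer: M ≅ ℤ^2 ⊕ ℤ/3 ⊕ ℤ/9

Derivation:
rank_ℚ(R)=2; free=4−2=2
SNF(R) diag = [3, 9] → torsion [3, 9]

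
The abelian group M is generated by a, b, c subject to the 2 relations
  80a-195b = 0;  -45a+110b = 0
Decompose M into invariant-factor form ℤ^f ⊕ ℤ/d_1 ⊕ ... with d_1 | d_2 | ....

Answer: M ≅ ℤ^1 ⊕ ℤ/5 ⊕ ℤ/5

Derivation:
rank_ℚ(R)=2; free=3−2=1
SNF(R) diag = [5, 5] → torsion [5, 5]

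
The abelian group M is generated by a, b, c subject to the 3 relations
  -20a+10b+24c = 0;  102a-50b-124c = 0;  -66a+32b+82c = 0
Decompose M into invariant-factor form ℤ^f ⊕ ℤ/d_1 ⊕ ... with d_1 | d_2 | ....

Answer: M ≅ ℤ/2 ⊕ ℤ/2 ⊕ ℤ/6

Derivation:
rank_ℚ(R)=3; free=3−3=0
SNF(R) diag = [2, 2, 6] → torsion [2, 2, 6]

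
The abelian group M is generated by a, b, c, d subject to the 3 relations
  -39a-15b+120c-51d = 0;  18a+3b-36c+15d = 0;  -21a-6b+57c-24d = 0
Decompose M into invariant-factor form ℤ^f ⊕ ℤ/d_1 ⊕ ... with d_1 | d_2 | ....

rank_ℚ(R)=3; free=4−3=1
SNF(R) diag = [3, 3, 9] → torsion [3, 3, 9]

Answer: M ≅ ℤ^1 ⊕ ℤ/3 ⊕ ℤ/3 ⊕ ℤ/9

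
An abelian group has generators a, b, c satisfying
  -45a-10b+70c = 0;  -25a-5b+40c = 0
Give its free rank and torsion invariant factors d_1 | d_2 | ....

Answer: M ≅ ℤ^1 ⊕ ℤ/5 ⊕ ℤ/5

Derivation:
rank_ℚ(R)=2; free=3−2=1
SNF(R) diag = [5, 5] → torsion [5, 5]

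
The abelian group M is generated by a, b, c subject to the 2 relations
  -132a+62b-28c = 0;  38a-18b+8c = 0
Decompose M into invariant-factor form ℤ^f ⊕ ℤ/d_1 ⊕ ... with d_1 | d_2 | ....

rank_ℚ(R)=2; free=3−2=1
SNF(R) diag = [2, 2] → torsion [2, 2]

Answer: M ≅ ℤ^1 ⊕ ℤ/2 ⊕ ℤ/2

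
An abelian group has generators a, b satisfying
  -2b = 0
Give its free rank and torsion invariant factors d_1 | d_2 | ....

rank_ℚ(R)=1; free=2−1=1
SNF(R) diag = [2] → torsion [2]

Answer: M ≅ ℤ^1 ⊕ ℤ/2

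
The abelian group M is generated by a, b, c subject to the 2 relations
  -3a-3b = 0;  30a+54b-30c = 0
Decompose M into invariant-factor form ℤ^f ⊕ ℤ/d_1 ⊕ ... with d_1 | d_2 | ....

Answer: M ≅ ℤ^1 ⊕ ℤ/3 ⊕ ℤ/6

Derivation:
rank_ℚ(R)=2; free=3−2=1
SNF(R) diag = [3, 6] → torsion [3, 6]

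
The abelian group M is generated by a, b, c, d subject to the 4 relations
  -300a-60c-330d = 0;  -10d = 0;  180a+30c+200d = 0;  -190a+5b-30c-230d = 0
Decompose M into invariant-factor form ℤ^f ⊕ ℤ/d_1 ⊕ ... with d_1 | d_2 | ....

rank_ℚ(R)=4; free=4−4=0
SNF(R) diag = [5, 10, 30, 60] → torsion [5, 10, 30, 60]

Answer: M ≅ ℤ/5 ⊕ ℤ/10 ⊕ ℤ/30 ⊕ ℤ/60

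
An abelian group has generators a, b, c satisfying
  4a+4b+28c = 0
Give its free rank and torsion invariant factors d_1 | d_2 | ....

rank_ℚ(R)=1; free=3−1=2
SNF(R) diag = [4] → torsion [4]

Answer: M ≅ ℤ^2 ⊕ ℤ/4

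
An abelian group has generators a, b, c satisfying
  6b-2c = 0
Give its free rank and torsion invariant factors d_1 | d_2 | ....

Answer: M ≅ ℤ^2 ⊕ ℤ/2

Derivation:
rank_ℚ(R)=1; free=3−1=2
SNF(R) diag = [2] → torsion [2]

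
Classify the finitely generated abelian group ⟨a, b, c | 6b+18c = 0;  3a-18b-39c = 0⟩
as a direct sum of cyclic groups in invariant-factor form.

rank_ℚ(R)=2; free=3−2=1
SNF(R) diag = [3, 6] → torsion [3, 6]

Answer: M ≅ ℤ^1 ⊕ ℤ/3 ⊕ ℤ/6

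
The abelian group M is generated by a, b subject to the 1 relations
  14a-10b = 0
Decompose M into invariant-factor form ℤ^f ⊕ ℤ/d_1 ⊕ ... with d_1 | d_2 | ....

rank_ℚ(R)=1; free=2−1=1
SNF(R) diag = [2] → torsion [2]

Answer: M ≅ ℤ^1 ⊕ ℤ/2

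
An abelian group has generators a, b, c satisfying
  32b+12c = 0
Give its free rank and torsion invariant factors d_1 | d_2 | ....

Answer: M ≅ ℤ^2 ⊕ ℤ/4

Derivation:
rank_ℚ(R)=1; free=3−1=2
SNF(R) diag = [4] → torsion [4]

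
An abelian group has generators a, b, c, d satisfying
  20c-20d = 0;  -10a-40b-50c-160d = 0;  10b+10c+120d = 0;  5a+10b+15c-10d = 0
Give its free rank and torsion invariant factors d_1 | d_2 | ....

rank_ℚ(R)=4; free=4−4=0
SNF(R) diag = [5, 10, 20, 60] → torsion [5, 10, 20, 60]

Answer: M ≅ ℤ/5 ⊕ ℤ/10 ⊕ ℤ/20 ⊕ ℤ/60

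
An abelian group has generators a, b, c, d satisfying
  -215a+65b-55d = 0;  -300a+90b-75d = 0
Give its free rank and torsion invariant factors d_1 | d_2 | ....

rank_ℚ(R)=2; free=4−2=2
SNF(R) diag = [5, 15] → torsion [5, 15]

Answer: M ≅ ℤ^2 ⊕ ℤ/5 ⊕ ℤ/15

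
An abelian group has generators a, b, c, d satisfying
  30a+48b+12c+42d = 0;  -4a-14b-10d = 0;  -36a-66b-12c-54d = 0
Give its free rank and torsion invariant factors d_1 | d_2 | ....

rank_ℚ(R)=3; free=4−3=1
SNF(R) diag = [2, 6, 12] → torsion [2, 6, 12]

Answer: M ≅ ℤ^1 ⊕ ℤ/2 ⊕ ℤ/6 ⊕ ℤ/12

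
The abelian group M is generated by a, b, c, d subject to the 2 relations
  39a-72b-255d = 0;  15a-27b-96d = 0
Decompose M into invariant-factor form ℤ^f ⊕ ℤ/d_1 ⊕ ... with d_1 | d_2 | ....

Answer: M ≅ ℤ^2 ⊕ ℤ/3 ⊕ ℤ/9

Derivation:
rank_ℚ(R)=2; free=4−2=2
SNF(R) diag = [3, 9] → torsion [3, 9]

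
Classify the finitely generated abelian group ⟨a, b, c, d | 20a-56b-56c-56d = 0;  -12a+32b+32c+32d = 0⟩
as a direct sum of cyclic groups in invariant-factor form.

rank_ℚ(R)=2; free=4−2=2
SNF(R) diag = [4, 8] → torsion [4, 8]

Answer: M ≅ ℤ^2 ⊕ ℤ/4 ⊕ ℤ/8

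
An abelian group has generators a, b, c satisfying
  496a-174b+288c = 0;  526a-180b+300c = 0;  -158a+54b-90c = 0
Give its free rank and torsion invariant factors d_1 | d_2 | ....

rank_ℚ(R)=3; free=3−3=0
SNF(R) diag = [2, 6, 6] → torsion [2, 6, 6]

Answer: M ≅ ℤ/2 ⊕ ℤ/6 ⊕ ℤ/6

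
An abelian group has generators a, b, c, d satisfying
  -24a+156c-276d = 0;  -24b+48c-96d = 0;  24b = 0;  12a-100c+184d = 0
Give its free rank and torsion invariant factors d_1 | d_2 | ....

rank_ℚ(R)=4; free=4−4=0
SNF(R) diag = [4, 12, 24, 48] → torsion [4, 12, 24, 48]

Answer: M ≅ ℤ/4 ⊕ ℤ/12 ⊕ ℤ/24 ⊕ ℤ/48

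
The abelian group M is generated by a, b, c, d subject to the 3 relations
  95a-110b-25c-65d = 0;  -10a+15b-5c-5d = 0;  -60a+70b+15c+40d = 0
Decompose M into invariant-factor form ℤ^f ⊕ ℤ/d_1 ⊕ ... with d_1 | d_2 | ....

Answer: M ≅ ℤ^1 ⊕ ℤ/5 ⊕ ℤ/5 ⊕ ℤ/5

Derivation:
rank_ℚ(R)=3; free=4−3=1
SNF(R) diag = [5, 5, 5] → torsion [5, 5, 5]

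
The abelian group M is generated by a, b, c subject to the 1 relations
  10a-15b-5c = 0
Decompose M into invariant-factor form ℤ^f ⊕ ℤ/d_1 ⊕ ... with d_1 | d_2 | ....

Answer: M ≅ ℤ^2 ⊕ ℤ/5

Derivation:
rank_ℚ(R)=1; free=3−1=2
SNF(R) diag = [5] → torsion [5]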